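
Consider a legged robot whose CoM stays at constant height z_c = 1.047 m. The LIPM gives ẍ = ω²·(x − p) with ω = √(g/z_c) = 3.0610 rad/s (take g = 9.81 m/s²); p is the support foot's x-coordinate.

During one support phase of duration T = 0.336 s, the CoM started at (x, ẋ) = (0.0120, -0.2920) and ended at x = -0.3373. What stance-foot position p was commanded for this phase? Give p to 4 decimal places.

ωT = 3.0610·0.336 = 1.028496; cosh(ωT) = 1.577200, sinh(ωT) = 1.219656
x(T) = p + (x₀−p)·cosh(ωT) + (ẋ₀/ω)·sinh(ωT) ⇒ p·(1 − cosh) = x(T) − x₀·cosh − (ẋ₀/ω)·sinh
numerator   = -0.3373 − (0.0120)·1.577200 − (-0.2920/3.0610)·1.219656 = -0.239879
denominator = 1 − 1.577200 = -0.577200
p = -0.239879 / -0.577200 = 0.4156

p = 0.4156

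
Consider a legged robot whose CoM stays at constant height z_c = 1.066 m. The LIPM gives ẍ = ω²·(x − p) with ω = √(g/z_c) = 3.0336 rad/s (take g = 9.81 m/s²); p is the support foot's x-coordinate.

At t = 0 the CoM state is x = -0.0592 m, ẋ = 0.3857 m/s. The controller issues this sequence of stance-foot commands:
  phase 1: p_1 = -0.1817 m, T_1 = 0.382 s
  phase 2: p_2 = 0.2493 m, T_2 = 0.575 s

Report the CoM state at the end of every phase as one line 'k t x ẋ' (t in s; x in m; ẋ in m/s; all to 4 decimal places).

phase 1: p=-0.1817, T=0.382, ωT=1.158835, cosh=1.750036, sinh=1.436184; start (x,ẋ)=(-0.059200, 0.385700) → end (x,ẋ)=(0.215280, 1.208698)
phase 2: p=0.2493, T=0.575, ωT=1.744320, cosh=2.948386, sinh=2.773623; start (x,ẋ)=(0.215280, 1.208698) → end (x,ẋ)=(1.254108, 3.277459)

1 0.3820 0.2153 1.2087
2 0.9570 1.2541 3.2775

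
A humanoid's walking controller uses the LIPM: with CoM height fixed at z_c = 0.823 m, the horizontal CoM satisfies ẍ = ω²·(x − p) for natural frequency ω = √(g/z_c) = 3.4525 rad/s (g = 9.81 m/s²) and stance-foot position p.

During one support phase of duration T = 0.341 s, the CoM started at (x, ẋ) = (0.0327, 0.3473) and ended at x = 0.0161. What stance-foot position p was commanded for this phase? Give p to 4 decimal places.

ωT = 3.4525·0.341 = 1.177303; cosh(ωT) = 1.776858, sinh(ωT) = 1.468749
x(T) = p + (x₀−p)·cosh(ωT) + (ẋ₀/ω)·sinh(ωT) ⇒ p·(1 − cosh) = x(T) − x₀·cosh − (ẋ₀/ω)·sinh
numerator   = 0.0161 − (0.0327)·1.776858 − (0.3473/3.4525)·1.468749 = -0.189750
denominator = 1 − 1.776858 = -0.776858
p = -0.189750 / -0.776858 = 0.2443

p = 0.2443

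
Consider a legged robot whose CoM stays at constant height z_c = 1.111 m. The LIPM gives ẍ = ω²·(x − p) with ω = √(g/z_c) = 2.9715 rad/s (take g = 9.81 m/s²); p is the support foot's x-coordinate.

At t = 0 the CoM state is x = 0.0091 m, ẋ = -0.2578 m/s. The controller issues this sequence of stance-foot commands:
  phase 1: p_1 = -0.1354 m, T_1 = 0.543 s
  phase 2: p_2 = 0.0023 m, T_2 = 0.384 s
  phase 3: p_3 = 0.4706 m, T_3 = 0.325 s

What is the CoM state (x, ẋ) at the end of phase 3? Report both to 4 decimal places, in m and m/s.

phase 1: p=-0.1354, T=0.543, ωT=1.613525, cosh=2.609830, sinh=2.410645; start (x,ẋ)=(0.009100, -0.257800) → end (x,ẋ)=(0.032579, 0.362273)
phase 2: p=0.0023, T=0.384, ωT=1.141056, cosh=1.724777, sinh=1.405295; start (x,ẋ)=(0.032579, 0.362273) → end (x,ẋ)=(0.225852, 0.751279)
phase 3: p=0.4706, T=0.325, ωT=0.965737, cosh=1.503713, sinh=1.123011; start (x,ẋ)=(0.225852, 0.751279) → end (x,ẋ)=(0.386498, 0.312977)

x = 0.3865, ẋ = 0.3130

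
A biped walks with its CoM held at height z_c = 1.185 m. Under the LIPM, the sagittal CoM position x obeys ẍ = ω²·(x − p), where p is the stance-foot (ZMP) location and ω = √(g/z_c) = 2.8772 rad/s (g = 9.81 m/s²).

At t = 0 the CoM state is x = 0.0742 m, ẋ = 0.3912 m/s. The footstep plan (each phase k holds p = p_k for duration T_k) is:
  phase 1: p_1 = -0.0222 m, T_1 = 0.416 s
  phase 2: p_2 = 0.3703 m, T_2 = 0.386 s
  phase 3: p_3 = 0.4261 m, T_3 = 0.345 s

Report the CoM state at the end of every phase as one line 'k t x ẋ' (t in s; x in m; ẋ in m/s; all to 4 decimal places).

phase 1: p=-0.0222, T=0.416, ωT=1.196915, cosh=1.806008, sinh=1.503883; start (x,ẋ)=(0.074200, 0.391200) → end (x,ẋ)=(0.356375, 1.123630)
phase 2: p=0.3703, T=0.386, ωT=1.110599, cosh=1.682769, sinh=1.353408; start (x,ẋ)=(0.356375, 1.123630) → end (x,ẋ)=(0.875413, 1.836588)
phase 3: p=0.4261, T=0.345, ωT=0.992634, cosh=1.534466, sinh=1.163867; start (x,ẋ)=(0.875413, 1.836588) → end (x,ẋ)=(1.858481, 4.322787)

1 0.4160 0.3564 1.1236
2 0.8020 0.8754 1.8366
3 1.1470 1.8585 4.3228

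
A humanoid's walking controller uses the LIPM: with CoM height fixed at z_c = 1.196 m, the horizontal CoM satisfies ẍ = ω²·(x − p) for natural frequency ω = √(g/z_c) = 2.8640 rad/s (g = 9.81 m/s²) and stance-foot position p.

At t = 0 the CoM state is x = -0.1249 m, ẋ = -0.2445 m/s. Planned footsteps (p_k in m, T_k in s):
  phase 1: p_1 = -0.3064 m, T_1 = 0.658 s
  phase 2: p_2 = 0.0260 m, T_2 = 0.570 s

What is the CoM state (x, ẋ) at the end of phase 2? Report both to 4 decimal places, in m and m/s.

phase 1: p=-0.3064, T=0.658, ωT=1.884512, cosh=3.367522, sinh=3.215619; start (x,ẋ)=(-0.124900, -0.244500) → end (x,ẋ)=(0.030288, 0.848171)
phase 2: p=0.0260, T=0.570, ωT=1.632480, cosh=2.655996, sinh=2.460552; start (x,ẋ)=(0.030288, 0.848171) → end (x,ẋ)=(0.766078, 2.282953)

x = 0.7661, ẋ = 2.2830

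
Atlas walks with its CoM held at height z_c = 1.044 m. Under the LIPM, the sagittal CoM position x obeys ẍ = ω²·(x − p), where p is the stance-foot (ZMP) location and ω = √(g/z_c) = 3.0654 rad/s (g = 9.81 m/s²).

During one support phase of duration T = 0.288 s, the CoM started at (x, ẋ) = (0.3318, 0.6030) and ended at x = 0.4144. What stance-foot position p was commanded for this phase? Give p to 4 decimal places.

p = 0.6073

ωT = 3.0654·0.288 = 0.882835; cosh(ωT) = 1.415677, sinh(ωT) = 1.002068
x(T) = p + (x₀−p)·cosh(ωT) + (ẋ₀/ω)·sinh(ωT) ⇒ p·(1 − cosh) = x(T) − x₀·cosh − (ẋ₀/ω)·sinh
numerator   = 0.4144 − (0.3318)·1.415677 − (0.6030/3.0654)·1.002068 = -0.252440
denominator = 1 − 1.415677 = -0.415677
p = -0.252440 / -0.415677 = 0.6073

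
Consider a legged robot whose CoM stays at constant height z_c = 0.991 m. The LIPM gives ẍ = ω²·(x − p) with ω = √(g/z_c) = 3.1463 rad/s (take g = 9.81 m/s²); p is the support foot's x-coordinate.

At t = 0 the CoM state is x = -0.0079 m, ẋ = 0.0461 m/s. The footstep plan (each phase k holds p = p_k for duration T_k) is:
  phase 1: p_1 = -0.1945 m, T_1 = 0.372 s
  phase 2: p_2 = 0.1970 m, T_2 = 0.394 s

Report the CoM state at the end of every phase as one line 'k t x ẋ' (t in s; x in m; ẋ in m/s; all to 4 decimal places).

phase 1: p=-0.1945, T=0.372, ωT=1.170424, cosh=1.766797, sinh=1.456561; start (x,ẋ)=(-0.007900, 0.046100) → end (x,ẋ)=(0.156526, 0.936596)
phase 2: p=0.1970, T=0.394, ωT=1.239642, cosh=1.871933, sinh=1.582445; start (x,ẋ)=(0.156526, 0.936596) → end (x,ẋ)=(0.592300, 1.551730)

1 0.3720 0.1565 0.9366
2 0.7660 0.5923 1.5517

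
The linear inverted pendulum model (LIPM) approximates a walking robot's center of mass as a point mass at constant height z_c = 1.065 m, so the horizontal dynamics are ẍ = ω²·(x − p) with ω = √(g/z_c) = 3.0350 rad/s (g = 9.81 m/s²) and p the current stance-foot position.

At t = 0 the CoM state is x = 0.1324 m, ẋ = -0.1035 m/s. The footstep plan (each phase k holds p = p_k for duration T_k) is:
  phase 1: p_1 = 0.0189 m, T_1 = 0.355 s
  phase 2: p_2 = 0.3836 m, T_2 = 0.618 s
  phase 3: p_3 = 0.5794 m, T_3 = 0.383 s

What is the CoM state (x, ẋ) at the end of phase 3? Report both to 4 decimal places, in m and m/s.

x = -1.1436, ẋ = -4.9978

phase 1: p=0.0189, T=0.355, ωT=1.077425, cosh=1.638789, sinh=1.298318; start (x,ẋ)=(0.132400, -0.103500) → end (x,ẋ)=(0.160627, 0.277620)
phase 2: p=0.3836, T=0.618, ωT=1.875630, cosh=3.339093, sinh=3.185835; start (x,ẋ)=(0.160627, 0.277620) → end (x,ẋ)=(-0.069510, -1.228927)
phase 3: p=0.5794, T=0.383, ωT=1.162405, cosh=1.755174, sinh=1.442441; start (x,ẋ)=(-0.069510, -1.228927) → end (x,ẋ)=(-1.143620, -4.997783)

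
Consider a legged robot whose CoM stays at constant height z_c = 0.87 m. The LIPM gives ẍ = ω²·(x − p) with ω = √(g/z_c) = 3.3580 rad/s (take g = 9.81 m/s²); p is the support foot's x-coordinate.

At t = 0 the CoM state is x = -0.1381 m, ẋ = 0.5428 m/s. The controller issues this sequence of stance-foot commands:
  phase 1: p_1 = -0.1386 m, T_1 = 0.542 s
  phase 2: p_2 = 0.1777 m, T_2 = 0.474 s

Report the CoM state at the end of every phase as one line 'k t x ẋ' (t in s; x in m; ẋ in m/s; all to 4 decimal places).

1 0.5420 0.3487 1.7241
2 1.0160 1.8239 5.7621

phase 1: p=-0.1386, T=0.542, ωT=1.820036, cosh=3.167050, sinh=3.005030; start (x,ẋ)=(-0.138100, 0.542800) → end (x,ẋ)=(0.348728, 1.724120)
phase 2: p=0.1777, T=0.474, ωT=1.591692, cosh=2.557817, sinh=2.354236; start (x,ẋ)=(0.348728, 1.724120) → end (x,ẋ)=(1.823910, 5.762052)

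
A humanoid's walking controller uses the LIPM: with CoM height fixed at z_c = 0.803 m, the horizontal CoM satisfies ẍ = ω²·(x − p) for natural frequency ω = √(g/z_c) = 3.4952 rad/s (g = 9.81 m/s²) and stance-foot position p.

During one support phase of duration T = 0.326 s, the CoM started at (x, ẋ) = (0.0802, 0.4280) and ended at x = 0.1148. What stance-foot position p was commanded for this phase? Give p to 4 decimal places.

p = 0.2700

ωT = 3.4952·0.326 = 1.139435; cosh(ωT) = 1.722501, sinh(ωT) = 1.402502
x(T) = p + (x₀−p)·cosh(ωT) + (ẋ₀/ω)·sinh(ωT) ⇒ p·(1 − cosh) = x(T) − x₀·cosh − (ẋ₀/ω)·sinh
numerator   = 0.1148 − (0.0802)·1.722501 − (0.4280/3.4952)·1.402502 = -0.195086
denominator = 1 − 1.722501 = -0.722501
p = -0.195086 / -0.722501 = 0.2700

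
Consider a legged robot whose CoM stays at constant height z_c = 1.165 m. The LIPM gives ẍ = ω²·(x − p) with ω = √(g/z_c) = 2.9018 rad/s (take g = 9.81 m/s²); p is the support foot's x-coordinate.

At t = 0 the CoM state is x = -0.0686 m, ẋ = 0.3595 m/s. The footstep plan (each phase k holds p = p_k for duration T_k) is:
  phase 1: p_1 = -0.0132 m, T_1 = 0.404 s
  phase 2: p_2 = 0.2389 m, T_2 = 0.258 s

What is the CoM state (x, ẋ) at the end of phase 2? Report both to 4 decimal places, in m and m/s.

phase 1: p=-0.0132, T=0.404, ωT=1.172327, cosh=1.769573, sinh=1.459927; start (x,ẋ)=(-0.068600, 0.359500) → end (x,ẋ)=(0.069634, 0.401464)
phase 2: p=0.2389, T=0.258, ωT=0.748664, cosh=1.293586, sinh=0.820588; start (x,ẋ)=(0.069634, 0.401464) → end (x,ẋ)=(0.133468, 0.116275)

x = 0.1335, ẋ = 0.1163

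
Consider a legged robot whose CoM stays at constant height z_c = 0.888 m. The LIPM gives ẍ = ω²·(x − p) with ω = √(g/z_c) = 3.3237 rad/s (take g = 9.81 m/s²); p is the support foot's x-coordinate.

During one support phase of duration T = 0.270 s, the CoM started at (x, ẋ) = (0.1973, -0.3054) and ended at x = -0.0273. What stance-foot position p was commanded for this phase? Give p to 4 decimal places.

ωT = 3.3237·0.270 = 0.897399; cosh(ωT) = 1.430421, sinh(ωT) = 1.022793
x(T) = p + (x₀−p)·cosh(ωT) + (ẋ₀/ω)·sinh(ωT) ⇒ p·(1 − cosh) = x(T) − x₀·cosh − (ẋ₀/ω)·sinh
numerator   = -0.0273 − (0.1973)·1.430421 − (-0.3054/3.3237)·1.022793 = -0.215542
denominator = 1 − 1.430421 = -0.430421
p = -0.215542 / -0.430421 = 0.5008

p = 0.5008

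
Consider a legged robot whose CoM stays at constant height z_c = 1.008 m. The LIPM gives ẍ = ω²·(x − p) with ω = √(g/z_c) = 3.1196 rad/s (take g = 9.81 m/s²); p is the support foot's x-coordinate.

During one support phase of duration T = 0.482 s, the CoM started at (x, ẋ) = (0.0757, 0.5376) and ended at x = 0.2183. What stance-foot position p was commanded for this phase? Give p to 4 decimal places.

ωT = 3.1196·0.482 = 1.503647; cosh(ωT) = 2.360191, sinh(ωT) = 2.137873
x(T) = p + (x₀−p)·cosh(ωT) + (ẋ₀/ω)·sinh(ωT) ⇒ p·(1 − cosh) = x(T) − x₀·cosh − (ẋ₀/ω)·sinh
numerator   = 0.2183 − (0.0757)·2.360191 − (0.5376/3.1196)·2.137873 = -0.328786
denominator = 1 − 2.360191 = -1.360191
p = -0.328786 / -1.360191 = 0.2417

p = 0.2417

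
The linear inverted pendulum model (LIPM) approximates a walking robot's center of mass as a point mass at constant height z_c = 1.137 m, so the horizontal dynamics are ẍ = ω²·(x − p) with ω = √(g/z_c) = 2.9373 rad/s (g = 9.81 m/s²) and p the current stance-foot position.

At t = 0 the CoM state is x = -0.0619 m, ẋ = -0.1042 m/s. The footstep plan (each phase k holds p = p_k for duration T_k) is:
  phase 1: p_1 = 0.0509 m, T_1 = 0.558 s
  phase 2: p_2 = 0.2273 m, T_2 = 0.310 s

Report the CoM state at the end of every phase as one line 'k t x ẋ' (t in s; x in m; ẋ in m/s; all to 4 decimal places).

phase 1: p=0.0509, T=0.558, ωT=1.639013, cosh=2.672129, sinh=2.477957; start (x,ẋ)=(-0.061900, -0.104200) → end (x,ẋ)=(-0.338421, -1.099451)
phase 2: p=0.2273, T=0.310, ωT=0.910563, cosh=1.444010, sinh=1.041712; start (x,ẋ)=(-0.338421, -1.099451) → end (x,ẋ)=(-0.979526, -3.318623)

1 0.5580 -0.3384 -1.0995
2 0.8680 -0.9795 -3.3186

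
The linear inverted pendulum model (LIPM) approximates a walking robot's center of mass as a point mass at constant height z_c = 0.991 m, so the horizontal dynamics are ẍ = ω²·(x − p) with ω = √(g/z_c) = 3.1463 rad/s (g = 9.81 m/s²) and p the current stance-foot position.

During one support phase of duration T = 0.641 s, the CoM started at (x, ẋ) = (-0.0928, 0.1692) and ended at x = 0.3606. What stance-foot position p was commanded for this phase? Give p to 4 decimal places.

ωT = 3.1463·0.641 = 2.016778; cosh(ωT) = 3.823581, sinh(ωT) = 3.690497
x(T) = p + (x₀−p)·cosh(ωT) + (ẋ₀/ω)·sinh(ωT) ⇒ p·(1 − cosh) = x(T) − x₀·cosh − (ẋ₀/ω)·sinh
numerator   = 0.3606 − (-0.0928)·3.823581 − (0.1692/3.1463)·3.690497 = 0.516963
denominator = 1 − 3.823581 = -2.823581
p = 0.516963 / -2.823581 = -0.1831

p = -0.1831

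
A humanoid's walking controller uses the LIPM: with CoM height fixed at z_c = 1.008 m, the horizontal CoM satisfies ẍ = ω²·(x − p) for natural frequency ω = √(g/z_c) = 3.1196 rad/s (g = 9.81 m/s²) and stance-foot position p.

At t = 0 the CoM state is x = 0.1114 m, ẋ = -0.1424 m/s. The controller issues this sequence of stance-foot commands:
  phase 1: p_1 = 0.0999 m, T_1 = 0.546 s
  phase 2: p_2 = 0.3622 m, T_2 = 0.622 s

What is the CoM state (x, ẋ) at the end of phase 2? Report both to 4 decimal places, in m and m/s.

x = -1.2217, ẋ = -4.8281

phase 1: p=0.0999, T=0.546, ωT=1.703302, cosh=2.837066, sinh=2.654984; start (x,ẋ)=(0.111400, -0.142400) → end (x,ẋ)=(0.011335, -0.308750)
phase 2: p=0.3622, T=0.622, ωT=1.940391, cosh=3.552561, sinh=3.408913; start (x,ẋ)=(0.011335, -0.308750) → end (x,ẋ)=(-1.221654, -4.828111)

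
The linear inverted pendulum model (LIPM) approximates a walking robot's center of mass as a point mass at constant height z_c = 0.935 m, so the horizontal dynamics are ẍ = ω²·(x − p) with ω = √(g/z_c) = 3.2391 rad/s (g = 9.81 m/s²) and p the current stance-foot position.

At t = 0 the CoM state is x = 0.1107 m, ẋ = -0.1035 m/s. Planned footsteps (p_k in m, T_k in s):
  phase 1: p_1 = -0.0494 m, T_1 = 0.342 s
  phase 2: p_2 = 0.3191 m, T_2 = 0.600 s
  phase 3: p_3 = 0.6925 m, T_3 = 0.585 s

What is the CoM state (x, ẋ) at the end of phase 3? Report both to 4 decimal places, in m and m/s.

x = -0.1284, ẋ = -2.4558

phase 1: p=-0.0494, T=0.342, ωT=1.107772, cosh=1.678950, sinh=1.348656; start (x,ẋ)=(0.110700, -0.103500) → end (x,ẋ)=(0.176306, 0.525615)
phase 2: p=0.3191, T=0.600, ωT=1.943460, cosh=3.563039, sinh=3.419831; start (x,ẋ)=(0.176306, 0.525615) → end (x,ẋ)=(0.365261, 0.291029)
phase 3: p=0.6925, T=0.585, ωT=1.894873, cosh=3.401022, sinh=3.250685; start (x,ẋ)=(0.365261, 0.291029) → end (x,ẋ)=(-0.128377, -2.455797)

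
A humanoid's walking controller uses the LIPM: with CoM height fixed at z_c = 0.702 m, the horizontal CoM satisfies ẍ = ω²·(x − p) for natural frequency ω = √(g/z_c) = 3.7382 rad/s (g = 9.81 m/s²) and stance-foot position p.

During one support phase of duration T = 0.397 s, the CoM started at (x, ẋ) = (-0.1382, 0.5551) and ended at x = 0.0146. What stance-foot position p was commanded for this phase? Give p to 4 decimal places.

p = -0.0185

ωT = 3.7382·0.397 = 1.484065; cosh(ωT) = 2.318778, sinh(ωT) = 2.092063
x(T) = p + (x₀−p)·cosh(ωT) + (ẋ₀/ω)·sinh(ωT) ⇒ p·(1 − cosh) = x(T) − x₀·cosh − (ẋ₀/ω)·sinh
numerator   = 0.0146 − (-0.1382)·2.318778 − (0.5551/3.7382)·2.092063 = 0.024396
denominator = 1 − 2.318778 = -1.318778
p = 0.024396 / -1.318778 = -0.0185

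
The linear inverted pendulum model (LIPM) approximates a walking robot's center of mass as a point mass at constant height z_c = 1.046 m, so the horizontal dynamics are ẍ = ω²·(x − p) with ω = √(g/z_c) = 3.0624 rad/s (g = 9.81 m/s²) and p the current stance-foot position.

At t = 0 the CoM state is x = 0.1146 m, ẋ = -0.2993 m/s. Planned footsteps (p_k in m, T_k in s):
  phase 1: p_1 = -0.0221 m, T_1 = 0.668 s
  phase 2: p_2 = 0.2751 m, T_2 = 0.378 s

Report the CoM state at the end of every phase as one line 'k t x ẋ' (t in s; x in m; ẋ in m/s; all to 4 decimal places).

phase 1: p=-0.0221, T=0.668, ωT=2.045683, cosh=3.931866, sinh=3.802575; start (x,ẋ)=(0.114600, -0.299300) → end (x,ẋ)=(0.143746, 0.415064)
phase 2: p=0.2751, T=0.378, ωT=1.157587, cosh=1.748245, sinh=1.434001; start (x,ẋ)=(0.143746, 0.415064) → end (x,ẋ)=(0.239820, 0.148795)

1 0.6680 0.1437 0.4151
2 1.0460 0.2398 0.1488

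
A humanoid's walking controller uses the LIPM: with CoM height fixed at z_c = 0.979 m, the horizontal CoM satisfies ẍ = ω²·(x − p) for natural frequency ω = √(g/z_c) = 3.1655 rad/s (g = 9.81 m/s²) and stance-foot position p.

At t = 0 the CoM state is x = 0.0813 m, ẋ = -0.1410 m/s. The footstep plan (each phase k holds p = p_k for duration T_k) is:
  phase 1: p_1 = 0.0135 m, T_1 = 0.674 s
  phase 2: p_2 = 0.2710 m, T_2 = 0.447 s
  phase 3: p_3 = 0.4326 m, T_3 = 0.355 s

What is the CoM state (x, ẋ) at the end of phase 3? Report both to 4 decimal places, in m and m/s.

x = -0.2387, ẋ = -1.8978

phase 1: p=0.0135, T=0.674, ωT=2.133547, cosh=4.281592, sinh=4.163175; start (x,ẋ)=(0.081300, -0.141000) → end (x,ẋ)=(0.118353, 0.289800)
phase 2: p=0.2710, T=0.447, ωT=1.414979, cosh=2.179664, sinh=1.936734; start (x,ẋ)=(0.118353, 0.289800) → end (x,ẋ)=(0.115587, -0.304172)
phase 3: p=0.4326, T=0.355, ωT=1.123752, cosh=1.700717, sinh=1.375659; start (x,ẋ)=(0.115587, -0.304172) → end (x,ẋ)=(-0.238736, -1.897791)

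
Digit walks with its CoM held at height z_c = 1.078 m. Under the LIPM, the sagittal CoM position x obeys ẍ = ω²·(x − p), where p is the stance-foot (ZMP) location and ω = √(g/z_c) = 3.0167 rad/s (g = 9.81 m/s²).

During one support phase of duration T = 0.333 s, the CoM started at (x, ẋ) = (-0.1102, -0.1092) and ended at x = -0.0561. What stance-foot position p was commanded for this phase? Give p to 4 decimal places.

ωT = 3.0167·0.333 = 1.004561; cosh(ωT) = 1.548457, sinh(ωT) = 1.182252
x(T) = p + (x₀−p)·cosh(ωT) + (ẋ₀/ω)·sinh(ωT) ⇒ p·(1 − cosh) = x(T) − x₀·cosh − (ẋ₀/ω)·sinh
numerator   = -0.0561 − (-0.1102)·1.548457 − (-0.1092/3.0167)·1.182252 = 0.157336
denominator = 1 − 1.548457 = -0.548457
p = 0.157336 / -0.548457 = -0.2869

p = -0.2869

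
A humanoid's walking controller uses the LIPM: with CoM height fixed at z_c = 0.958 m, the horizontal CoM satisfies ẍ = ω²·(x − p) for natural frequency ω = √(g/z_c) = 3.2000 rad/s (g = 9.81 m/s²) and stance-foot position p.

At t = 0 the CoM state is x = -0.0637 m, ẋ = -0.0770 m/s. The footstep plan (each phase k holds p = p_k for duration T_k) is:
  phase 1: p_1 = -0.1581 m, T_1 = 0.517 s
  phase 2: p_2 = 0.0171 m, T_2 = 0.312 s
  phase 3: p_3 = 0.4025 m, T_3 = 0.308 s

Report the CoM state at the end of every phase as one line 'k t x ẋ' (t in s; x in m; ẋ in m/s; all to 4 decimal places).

phase 1: p=-0.1581, T=0.517, ωT=1.654400, cosh=2.710574, sinh=2.519367; start (x,ẋ)=(-0.063700, -0.077000) → end (x,ẋ)=(0.037156, 0.552336)
phase 2: p=0.0171, T=0.312, ωT=0.998400, cosh=1.541202, sinh=1.172734; start (x,ẋ)=(0.037156, 0.552336) → end (x,ẋ)=(0.250430, 0.926527)
phase 3: p=0.4025, T=0.308, ωT=0.985600, cosh=1.526317, sinh=1.153102; start (x,ẋ)=(0.250430, 0.926527) → end (x,ẋ)=(0.504262, 0.853046)

1 0.5170 0.0372 0.5523
2 0.8290 0.2504 0.9265
3 1.1370 0.5043 0.8530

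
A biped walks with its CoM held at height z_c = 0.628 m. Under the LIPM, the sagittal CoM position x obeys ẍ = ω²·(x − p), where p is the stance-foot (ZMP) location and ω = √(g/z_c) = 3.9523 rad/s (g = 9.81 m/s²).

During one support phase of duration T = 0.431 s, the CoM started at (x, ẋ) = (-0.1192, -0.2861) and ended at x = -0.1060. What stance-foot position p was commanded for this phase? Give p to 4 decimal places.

ωT = 3.9523·0.431 = 1.703441; cosh(ωT) = 2.837437, sinh(ωT) = 2.655381
x(T) = p + (x₀−p)·cosh(ωT) + (ẋ₀/ω)·sinh(ωT) ⇒ p·(1 − cosh) = x(T) − x₀·cosh − (ẋ₀/ω)·sinh
numerator   = -0.1060 − (-0.1192)·2.837437 − (-0.2861/3.9523)·2.655381 = 0.424441
denominator = 1 − 2.837437 = -1.837437
p = 0.424441 / -1.837437 = -0.2310

p = -0.2310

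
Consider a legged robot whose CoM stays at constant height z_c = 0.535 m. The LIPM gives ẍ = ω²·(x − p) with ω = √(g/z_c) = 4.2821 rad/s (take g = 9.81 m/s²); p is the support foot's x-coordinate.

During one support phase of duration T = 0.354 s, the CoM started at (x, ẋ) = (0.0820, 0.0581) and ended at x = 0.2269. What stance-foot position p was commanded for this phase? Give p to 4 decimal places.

ωT = 4.2821·0.354 = 1.515863; cosh(ωT) = 2.386485, sinh(ωT) = 2.166866
x(T) = p + (x₀−p)·cosh(ωT) + (ẋ₀/ω)·sinh(ωT) ⇒ p·(1 − cosh) = x(T) − x₀·cosh − (ẋ₀/ω)·sinh
numerator   = 0.2269 − (0.0820)·2.386485 − (0.0581/4.2821)·2.166866 = 0.001808
denominator = 1 − 2.386485 = -1.386485
p = 0.001808 / -1.386485 = -0.0013

p = -0.0013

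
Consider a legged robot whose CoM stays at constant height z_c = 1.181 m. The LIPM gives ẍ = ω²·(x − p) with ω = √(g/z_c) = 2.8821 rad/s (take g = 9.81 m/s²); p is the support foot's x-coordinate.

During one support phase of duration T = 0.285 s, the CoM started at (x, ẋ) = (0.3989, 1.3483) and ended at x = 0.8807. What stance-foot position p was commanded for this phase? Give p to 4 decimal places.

p = 0.2508

ωT = 2.8821·0.285 = 0.821398; cosh(ωT) = 1.356747, sinh(ωT) = 0.916931
x(T) = p + (x₀−p)·cosh(ωT) + (ẋ₀/ω)·sinh(ωT) ⇒ p·(1 − cosh) = x(T) − x₀·cosh − (ẋ₀/ω)·sinh
numerator   = 0.8807 − (0.3989)·1.356747 − (1.3483/2.8821)·0.916931 = -0.089463
denominator = 1 − 1.356747 = -0.356747
p = -0.089463 / -0.356747 = 0.2508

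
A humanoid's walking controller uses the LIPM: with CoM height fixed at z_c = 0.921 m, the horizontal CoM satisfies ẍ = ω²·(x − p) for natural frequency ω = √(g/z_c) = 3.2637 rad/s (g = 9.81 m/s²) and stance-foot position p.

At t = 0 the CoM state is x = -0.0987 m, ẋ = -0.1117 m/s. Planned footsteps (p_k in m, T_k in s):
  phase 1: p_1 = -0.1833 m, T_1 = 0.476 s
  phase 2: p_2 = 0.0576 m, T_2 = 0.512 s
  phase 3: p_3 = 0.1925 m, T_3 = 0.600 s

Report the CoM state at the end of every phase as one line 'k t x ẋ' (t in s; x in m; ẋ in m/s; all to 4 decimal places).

phase 1: p=-0.1833, T=0.476, ωT=1.553521, cosh=2.469796, sinh=2.258294; start (x,ẋ)=(-0.098700, -0.111700) → end (x,ẋ)=(-0.051645, 0.347659)
phase 2: p=0.0576, T=0.512, ωT=1.671014, cosh=2.752808, sinh=2.564751; start (x,ẋ)=(-0.051645, 0.347659) → end (x,ẋ)=(0.030074, 0.042592)
phase 3: p=0.1925, T=0.600, ωT=1.958220, cosh=3.613905, sinh=3.472796; start (x,ẋ)=(0.030074, 0.042592) → end (x,ẋ)=(-0.349172, -1.687042)

1 0.4760 -0.0516 0.3477
2 0.9880 0.0301 0.0426
3 1.5880 -0.3492 -1.6870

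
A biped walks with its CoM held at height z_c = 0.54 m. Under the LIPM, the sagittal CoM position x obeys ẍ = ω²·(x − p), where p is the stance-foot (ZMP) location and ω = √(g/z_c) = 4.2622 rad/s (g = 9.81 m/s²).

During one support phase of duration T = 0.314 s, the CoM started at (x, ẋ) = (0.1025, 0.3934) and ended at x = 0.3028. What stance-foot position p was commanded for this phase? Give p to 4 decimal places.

p = 0.0674

ωT = 4.2622·0.314 = 1.338331; cosh(ωT) = 2.037479, sinh(ωT) = 1.775195
x(T) = p + (x₀−p)·cosh(ωT) + (ẋ₀/ω)·sinh(ωT) ⇒ p·(1 − cosh) = x(T) − x₀·cosh − (ẋ₀/ω)·sinh
numerator   = 0.3028 − (0.1025)·2.037479 − (0.3934/4.2622)·1.775195 = -0.069892
denominator = 1 − 2.037479 = -1.037479
p = -0.069892 / -1.037479 = 0.0674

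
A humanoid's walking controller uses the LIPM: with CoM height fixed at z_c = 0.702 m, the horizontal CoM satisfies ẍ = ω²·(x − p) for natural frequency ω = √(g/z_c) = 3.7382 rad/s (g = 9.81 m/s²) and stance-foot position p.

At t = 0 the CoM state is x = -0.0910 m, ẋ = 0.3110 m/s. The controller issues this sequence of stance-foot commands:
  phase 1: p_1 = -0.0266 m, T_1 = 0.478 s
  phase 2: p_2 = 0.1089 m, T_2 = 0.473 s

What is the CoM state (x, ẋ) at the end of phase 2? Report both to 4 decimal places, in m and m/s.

phase 1: p=-0.0266, T=0.478, ωT=1.786860, cosh=3.069079, sinh=2.901594; start (x,ẋ)=(-0.091000, 0.311000) → end (x,ẋ)=(0.017150, 0.255954)
phase 2: p=0.1089, T=0.473, ωT=1.768169, cosh=3.015378, sinh=2.844733; start (x,ẋ)=(0.017150, 0.255954) → end (x,ẋ)=(0.027016, -0.203892)

x = 0.0270, ẋ = -0.2039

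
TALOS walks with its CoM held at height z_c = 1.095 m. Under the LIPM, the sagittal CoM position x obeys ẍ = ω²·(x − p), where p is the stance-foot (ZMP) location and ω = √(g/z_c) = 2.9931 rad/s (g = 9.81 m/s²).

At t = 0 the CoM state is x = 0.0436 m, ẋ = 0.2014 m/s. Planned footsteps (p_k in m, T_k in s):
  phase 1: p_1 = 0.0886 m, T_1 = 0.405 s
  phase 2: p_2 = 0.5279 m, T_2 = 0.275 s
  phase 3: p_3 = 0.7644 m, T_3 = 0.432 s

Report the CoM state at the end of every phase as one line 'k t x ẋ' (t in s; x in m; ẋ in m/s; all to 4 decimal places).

phase 1: p=0.0886, T=0.405, ωT=1.212206, cosh=1.829215, sinh=1.531674; start (x,ẋ)=(0.043600, 0.201400) → end (x,ẋ)=(0.109349, 0.162103)
phase 2: p=0.5279, T=0.275, ωT=0.823103, cosh=1.358311, sinh=0.919244; start (x,ẋ)=(0.109349, 0.162103) → end (x,ẋ)=(0.009163, -0.931410)
phase 3: p=0.7644, T=0.432, ωT=1.293019, cosh=1.959106, sinh=1.684665; start (x,ẋ)=(0.009163, -0.931410) → end (x,ẋ)=(-1.239434, -5.632919)

1 0.4050 0.1093 0.1621
2 0.6800 0.0092 -0.9314
3 1.1120 -1.2394 -5.6329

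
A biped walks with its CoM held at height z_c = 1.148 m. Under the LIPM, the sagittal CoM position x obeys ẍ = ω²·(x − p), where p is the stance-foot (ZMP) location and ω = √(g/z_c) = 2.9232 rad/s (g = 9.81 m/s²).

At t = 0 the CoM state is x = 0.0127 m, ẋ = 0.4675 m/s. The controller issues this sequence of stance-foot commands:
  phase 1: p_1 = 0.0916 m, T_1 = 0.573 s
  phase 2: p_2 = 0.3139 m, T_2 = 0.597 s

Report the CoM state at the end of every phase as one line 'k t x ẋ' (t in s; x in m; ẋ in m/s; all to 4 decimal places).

phase 1: p=0.0916, T=0.573, ωT=1.674994, cosh=2.763035, sinh=2.575726; start (x,ẋ)=(0.012700, 0.467500) → end (x,ẋ)=(0.285526, 0.697652)
phase 2: p=0.3139, T=0.597, ωT=1.745150, cosh=2.950691, sinh=2.776072; start (x,ẋ)=(0.285526, 0.697652) → end (x,ẋ)=(0.892715, 1.828300)

1 0.5730 0.2855 0.6977
2 1.1700 0.8927 1.8283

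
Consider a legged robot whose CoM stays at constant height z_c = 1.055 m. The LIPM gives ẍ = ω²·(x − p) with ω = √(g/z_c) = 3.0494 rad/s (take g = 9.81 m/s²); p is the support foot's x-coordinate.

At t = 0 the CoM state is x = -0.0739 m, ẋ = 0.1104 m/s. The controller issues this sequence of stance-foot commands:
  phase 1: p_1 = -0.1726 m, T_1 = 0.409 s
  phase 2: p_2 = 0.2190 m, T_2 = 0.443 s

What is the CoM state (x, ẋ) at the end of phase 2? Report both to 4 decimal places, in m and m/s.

x = 0.3211, ẋ = 0.6064

phase 1: p=-0.1726, T=0.409, ωT=1.247205, cosh=1.883953, sinh=1.596646; start (x,ẋ)=(-0.073900, 0.110400) → end (x,ẋ)=(0.071151, 0.688540)
phase 2: p=0.2190, T=0.443, ωT=1.350884, cosh=2.059924, sinh=1.800913; start (x,ẋ)=(0.071151, 0.688540) → end (x,ẋ)=(0.321080, 0.606398)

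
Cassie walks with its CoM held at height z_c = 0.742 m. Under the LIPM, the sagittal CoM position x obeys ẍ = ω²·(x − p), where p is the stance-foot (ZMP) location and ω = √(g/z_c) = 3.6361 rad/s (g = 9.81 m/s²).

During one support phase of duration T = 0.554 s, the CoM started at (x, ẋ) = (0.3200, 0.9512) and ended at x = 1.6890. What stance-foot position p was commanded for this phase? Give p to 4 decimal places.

ωT = 3.6361·0.554 = 2.014399; cosh(ωT) = 3.814812, sinh(ωT) = 3.681412
x(T) = p + (x₀−p)·cosh(ωT) + (ẋ₀/ω)·sinh(ωT) ⇒ p·(1 − cosh) = x(T) − x₀·cosh − (ẋ₀/ω)·sinh
numerator   = 1.6890 − (0.3200)·3.814812 − (0.9512/3.6361)·3.681412 = -0.494793
denominator = 1 − 3.814812 = -2.814812
p = -0.494793 / -2.814812 = 0.1758

p = 0.1758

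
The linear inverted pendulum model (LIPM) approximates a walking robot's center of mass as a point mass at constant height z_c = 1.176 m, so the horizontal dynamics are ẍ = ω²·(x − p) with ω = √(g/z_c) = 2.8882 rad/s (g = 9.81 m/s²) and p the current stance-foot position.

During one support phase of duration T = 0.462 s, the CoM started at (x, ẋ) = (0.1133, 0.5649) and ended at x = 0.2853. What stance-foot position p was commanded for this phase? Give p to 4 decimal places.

p = 0.2818

ωT = 2.8882·0.462 = 1.334348; cosh(ωT) = 2.030425, sinh(ωT) = 1.767095
x(T) = p + (x₀−p)·cosh(ωT) + (ẋ₀/ω)·sinh(ωT) ⇒ p·(1 − cosh) = x(T) − x₀·cosh − (ẋ₀/ω)·sinh
numerator   = 0.2853 − (0.1133)·2.030425 − (0.5649/2.8882)·1.767095 = -0.290372
denominator = 1 − 2.030425 = -1.030425
p = -0.290372 / -1.030425 = 0.2818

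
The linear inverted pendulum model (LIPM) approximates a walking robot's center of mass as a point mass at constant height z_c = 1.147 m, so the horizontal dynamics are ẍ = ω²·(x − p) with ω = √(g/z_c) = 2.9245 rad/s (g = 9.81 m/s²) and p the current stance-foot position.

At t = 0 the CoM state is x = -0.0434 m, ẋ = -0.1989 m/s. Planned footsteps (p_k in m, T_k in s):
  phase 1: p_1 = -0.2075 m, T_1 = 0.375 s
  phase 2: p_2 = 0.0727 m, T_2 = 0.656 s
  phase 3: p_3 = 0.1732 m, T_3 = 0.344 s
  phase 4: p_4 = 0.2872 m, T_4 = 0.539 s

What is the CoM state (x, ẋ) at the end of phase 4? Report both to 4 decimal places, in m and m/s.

x = -0.3316, ẋ = -1.7120

phase 1: p=-0.2075, T=0.375, ωT=1.096688, cosh=1.664103, sinh=1.330128; start (x,ẋ)=(-0.043400, -0.198900) → end (x,ẋ)=(-0.024885, 0.307352)
phase 2: p=0.0727, T=0.656, ωT=1.918472, cosh=3.478688, sinh=3.331856; start (x,ẋ)=(-0.024885, 0.307352) → end (x,ẋ)=(0.083396, 0.118314)
phase 3: p=0.1732, T=0.344, ωT=1.006028, cosh=1.550193, sinh=1.184524; start (x,ẋ)=(0.083396, 0.118314) → end (x,ẋ)=(0.081909, -0.127682)
phase 4: p=0.2872, T=0.539, ωT=1.576306, cosh=2.521895, sinh=2.315157; start (x,ẋ)=(0.081909, -0.127682) → end (x,ẋ)=(-0.331602, -1.711963)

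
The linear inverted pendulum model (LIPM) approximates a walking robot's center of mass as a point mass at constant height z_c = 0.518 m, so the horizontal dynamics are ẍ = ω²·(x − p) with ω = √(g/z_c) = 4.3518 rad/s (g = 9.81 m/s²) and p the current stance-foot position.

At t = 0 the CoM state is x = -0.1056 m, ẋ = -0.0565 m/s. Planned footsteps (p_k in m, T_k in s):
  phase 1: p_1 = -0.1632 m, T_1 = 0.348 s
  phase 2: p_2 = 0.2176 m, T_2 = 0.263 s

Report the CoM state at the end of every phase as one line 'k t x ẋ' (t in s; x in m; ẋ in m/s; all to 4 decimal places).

1 0.3480 -0.0540 0.4076
2 0.6110 -0.1200 -0.9630

phase 1: p=-0.1632, T=0.348, ωT=1.514426, cosh=2.383373, sinh=2.163439; start (x,ẋ)=(-0.105600, -0.056500) → end (x,ẋ)=(-0.054006, 0.407635)
phase 2: p=0.2176, T=0.263, ωT=1.144523, cosh=1.729660, sinh=1.411284; start (x,ẋ)=(-0.054006, 0.407635) → end (x,ẋ)=(-0.119990, -0.963032)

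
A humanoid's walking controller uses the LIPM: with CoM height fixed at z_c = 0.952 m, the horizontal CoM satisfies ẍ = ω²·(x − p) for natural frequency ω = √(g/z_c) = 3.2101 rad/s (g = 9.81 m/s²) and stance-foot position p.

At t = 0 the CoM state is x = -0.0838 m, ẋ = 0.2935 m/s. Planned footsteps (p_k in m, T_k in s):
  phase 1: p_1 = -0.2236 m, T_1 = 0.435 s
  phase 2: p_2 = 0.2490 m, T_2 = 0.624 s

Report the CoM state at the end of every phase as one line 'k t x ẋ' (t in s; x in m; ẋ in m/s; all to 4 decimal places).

phase 1: p=-0.2236, T=0.435, ωT=1.396394, cosh=2.144045, sinh=1.896557; start (x,ẋ)=(-0.083800, 0.293500) → end (x,ẋ)=(0.249540, 1.480399)
phase 2: p=0.2490, T=0.624, ωT=2.003102, cosh=3.773466, sinh=3.638550; start (x,ẋ)=(0.249540, 1.480399) → end (x,ẋ)=(1.929024, 5.592540)

1 0.4350 0.2495 1.4804
2 1.0590 1.9290 5.5925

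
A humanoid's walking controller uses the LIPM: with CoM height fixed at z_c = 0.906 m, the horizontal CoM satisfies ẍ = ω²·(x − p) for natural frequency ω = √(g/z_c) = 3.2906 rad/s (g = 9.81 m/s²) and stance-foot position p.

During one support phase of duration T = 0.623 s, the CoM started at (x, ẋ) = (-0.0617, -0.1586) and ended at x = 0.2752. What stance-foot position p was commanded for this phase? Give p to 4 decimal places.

ωT = 3.2906·0.623 = 2.050044; cosh(ωT) = 3.948485, sinh(ωT) = 3.819756
x(T) = p + (x₀−p)·cosh(ωT) + (ẋ₀/ω)·sinh(ωT) ⇒ p·(1 − cosh) = x(T) − x₀·cosh − (ẋ₀/ω)·sinh
numerator   = 0.2752 − (-0.0617)·3.948485 − (-0.1586/3.2906)·3.819756 = 0.702926
denominator = 1 − 3.948485 = -2.948485
p = 0.702926 / -2.948485 = -0.2384

p = -0.2384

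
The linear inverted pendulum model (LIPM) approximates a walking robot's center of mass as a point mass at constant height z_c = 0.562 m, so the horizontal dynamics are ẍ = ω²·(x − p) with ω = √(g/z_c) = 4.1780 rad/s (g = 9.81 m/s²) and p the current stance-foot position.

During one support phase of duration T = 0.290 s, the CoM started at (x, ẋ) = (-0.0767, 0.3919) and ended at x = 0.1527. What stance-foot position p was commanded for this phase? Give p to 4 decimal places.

p = -0.1803

ωT = 4.1780·0.290 = 1.211620; cosh(ωT) = 1.828318, sinh(ωT) = 1.530604
x(T) = p + (x₀−p)·cosh(ωT) + (ẋ₀/ω)·sinh(ωT) ⇒ p·(1 − cosh) = x(T) − x₀·cosh − (ẋ₀/ω)·sinh
numerator   = 0.1527 − (-0.0767)·1.828318 − (0.3919/4.1780)·1.530604 = 0.149360
denominator = 1 − 1.828318 = -0.828318
p = 0.149360 / -0.828318 = -0.1803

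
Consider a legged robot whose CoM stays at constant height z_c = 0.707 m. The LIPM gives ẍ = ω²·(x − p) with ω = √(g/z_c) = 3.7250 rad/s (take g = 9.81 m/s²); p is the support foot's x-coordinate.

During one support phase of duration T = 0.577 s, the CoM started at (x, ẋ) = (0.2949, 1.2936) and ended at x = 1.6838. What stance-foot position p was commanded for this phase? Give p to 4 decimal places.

ωT = 3.7250·0.577 = 2.149325; cosh(ωT) = 4.347814, sinh(ωT) = 4.231251
x(T) = p + (x₀−p)·cosh(ωT) + (ẋ₀/ω)·sinh(ωT) ⇒ p·(1 − cosh) = x(T) − x₀·cosh − (ẋ₀/ω)·sinh
numerator   = 1.6838 − (0.2949)·4.347814 − (1.2936/3.7250)·4.231251 = -1.067779
denominator = 1 − 4.347814 = -3.347814
p = -1.067779 / -3.347814 = 0.3189

p = 0.3189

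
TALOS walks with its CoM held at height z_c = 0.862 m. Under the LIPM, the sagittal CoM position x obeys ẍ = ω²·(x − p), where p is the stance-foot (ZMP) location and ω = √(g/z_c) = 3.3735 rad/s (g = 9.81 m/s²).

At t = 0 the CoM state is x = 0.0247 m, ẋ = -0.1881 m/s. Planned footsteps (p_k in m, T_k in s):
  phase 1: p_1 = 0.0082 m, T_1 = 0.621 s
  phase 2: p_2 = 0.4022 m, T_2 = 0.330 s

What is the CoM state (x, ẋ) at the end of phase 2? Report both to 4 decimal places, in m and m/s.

x = -0.7463, ẋ = -3.4477

phase 1: p=0.0082, T=0.621, ωT=2.094943, cosh=4.124030, sinh=4.000952; start (x,ẋ)=(0.024700, -0.188100) → end (x,ẋ)=(-0.146839, -0.553026)
phase 2: p=0.4022, T=0.330, ωT=1.113255, cosh=1.686370, sinh=1.357882; start (x,ẋ)=(-0.146839, -0.553026) → end (x,ẋ)=(-0.746284, -3.447652)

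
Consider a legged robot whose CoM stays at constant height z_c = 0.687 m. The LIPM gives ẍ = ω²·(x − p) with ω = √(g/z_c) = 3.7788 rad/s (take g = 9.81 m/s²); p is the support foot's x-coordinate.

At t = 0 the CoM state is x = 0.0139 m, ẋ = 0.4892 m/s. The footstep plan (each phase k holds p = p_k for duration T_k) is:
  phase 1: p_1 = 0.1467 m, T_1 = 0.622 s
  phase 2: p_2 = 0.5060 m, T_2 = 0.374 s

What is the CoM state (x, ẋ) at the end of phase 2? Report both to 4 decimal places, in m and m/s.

phase 1: p=0.1467, T=0.622, ωT=2.350414, cosh=5.292619, sinh=5.197289; start (x,ẋ)=(0.013900, 0.489200) → end (x,ẋ)=(0.116677, -0.018979)
phase 2: p=0.5060, T=0.374, ωT=1.413271, cosh=2.176361, sinh=1.933015; start (x,ẋ)=(0.116677, -0.018979) → end (x,ẋ)=(-0.351017, -2.885109)

x = -0.3510, ẋ = -2.8851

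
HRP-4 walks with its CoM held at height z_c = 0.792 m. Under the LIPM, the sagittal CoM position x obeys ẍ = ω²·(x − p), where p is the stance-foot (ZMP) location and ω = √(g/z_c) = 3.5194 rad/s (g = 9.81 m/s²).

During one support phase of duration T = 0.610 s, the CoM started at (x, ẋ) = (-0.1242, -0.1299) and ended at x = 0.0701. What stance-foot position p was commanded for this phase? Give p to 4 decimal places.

ωT = 3.5194·0.610 = 2.146834; cosh(ωT) = 4.337288, sinh(ωT) = 4.220434
x(T) = p + (x₀−p)·cosh(ωT) + (ẋ₀/ω)·sinh(ωT) ⇒ p·(1 − cosh) = x(T) − x₀·cosh − (ẋ₀/ω)·sinh
numerator   = 0.0701 − (-0.1242)·4.337288 − (-0.1299/3.5194)·4.220434 = 0.764566
denominator = 1 − 4.337288 = -3.337288
p = 0.764566 / -3.337288 = -0.2291

p = -0.2291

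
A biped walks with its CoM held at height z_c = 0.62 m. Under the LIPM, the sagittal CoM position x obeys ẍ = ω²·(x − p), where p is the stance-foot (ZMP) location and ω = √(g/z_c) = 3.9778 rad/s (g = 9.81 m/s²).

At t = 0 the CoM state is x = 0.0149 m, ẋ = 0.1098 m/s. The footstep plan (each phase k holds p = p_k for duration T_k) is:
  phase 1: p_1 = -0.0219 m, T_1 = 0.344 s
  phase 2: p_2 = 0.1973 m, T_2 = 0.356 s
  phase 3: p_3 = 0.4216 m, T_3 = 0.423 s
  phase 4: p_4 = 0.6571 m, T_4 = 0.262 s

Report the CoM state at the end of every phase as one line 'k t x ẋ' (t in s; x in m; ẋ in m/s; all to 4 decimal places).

phase 1: p=-0.0219, T=0.344, ωT=1.368363, cosh=2.091719, sinh=1.837196; start (x,ẋ)=(0.014900, 0.109800) → end (x,ẋ)=(0.105788, 0.498605)
phase 2: p=0.1973, T=0.356, ωT=1.416097, cosh=2.181832, sinh=1.939172; start (x,ẋ)=(0.105788, 0.498605) → end (x,ẋ)=(0.240705, 0.381980)
phase 3: p=0.4216, T=0.423, ωT=1.682609, cosh=2.782732, sinh=2.596843; start (x,ẋ)=(0.240705, 0.381980) → end (x,ẋ)=(0.167587, -0.805649)
phase 4: p=0.6571, T=0.262, ωT=1.042184, cosh=1.594043, sinh=1.241359; start (x,ẋ)=(0.167587, -0.805649) → end (x,ẋ)=(-0.374625, -3.701396)

1 0.3440 0.1058 0.4986
2 0.7000 0.2407 0.3820
3 1.1230 0.1676 -0.8056
4 1.3850 -0.3746 -3.7014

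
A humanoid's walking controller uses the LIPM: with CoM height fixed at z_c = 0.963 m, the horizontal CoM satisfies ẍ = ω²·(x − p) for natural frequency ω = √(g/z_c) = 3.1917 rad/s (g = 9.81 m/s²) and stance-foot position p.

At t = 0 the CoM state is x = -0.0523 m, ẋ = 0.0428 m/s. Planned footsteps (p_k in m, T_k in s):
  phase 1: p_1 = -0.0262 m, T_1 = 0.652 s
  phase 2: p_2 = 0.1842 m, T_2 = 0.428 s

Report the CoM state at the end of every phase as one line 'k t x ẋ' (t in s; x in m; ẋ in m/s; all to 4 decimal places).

1 0.6520 -0.0795 -0.1544
2 1.0800 -0.4549 -1.8645

phase 1: p=-0.0262, T=0.652, ωT=2.080988, cosh=4.068596, sinh=3.943789; start (x,ẋ)=(-0.052300, 0.042800) → end (x,ẋ)=(-0.079505, -0.154395)
phase 2: p=0.1842, T=0.428, ωT=1.366048, cosh=2.087470, sinh=1.832357; start (x,ẋ)=(-0.079505, -0.154395) → end (x,ẋ)=(-0.454915, -1.864530)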